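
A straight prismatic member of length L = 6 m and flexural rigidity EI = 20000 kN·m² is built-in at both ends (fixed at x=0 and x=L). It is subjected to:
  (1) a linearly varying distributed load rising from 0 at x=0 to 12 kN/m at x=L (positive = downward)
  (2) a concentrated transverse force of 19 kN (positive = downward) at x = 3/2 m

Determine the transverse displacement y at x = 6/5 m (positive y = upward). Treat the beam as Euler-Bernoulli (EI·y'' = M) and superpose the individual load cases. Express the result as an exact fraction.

y(6/5) = -3556143/5000000000 m

Load 1 — triangular load w₀=12 kN/m (0→w₀ over full span):
  y_1 = -w₀x²(L-x)²(x+2L)/(120LEI) = -12·(6/5)²·(6-(6/5))²·((6/5)+2·6)/(120·6·20000) = -3564/9765625 m
Load 2 — point force P=19 kN at a=3/2 m (b=L-a=9/2):
  y_2 = -Pb²x²(3aL-(3a+b)x)/(6L³EI)  [x≤a] = -19·(9/2)²·(6/5)²·(3·(3/2)·6-(3·(3/2)+(9/2))·(6/5))/(6·6³·20000) = -13851/40000000 m
Superposition: y = Σ y_i = -3556143/5000000000 m ≈ -0.000711 m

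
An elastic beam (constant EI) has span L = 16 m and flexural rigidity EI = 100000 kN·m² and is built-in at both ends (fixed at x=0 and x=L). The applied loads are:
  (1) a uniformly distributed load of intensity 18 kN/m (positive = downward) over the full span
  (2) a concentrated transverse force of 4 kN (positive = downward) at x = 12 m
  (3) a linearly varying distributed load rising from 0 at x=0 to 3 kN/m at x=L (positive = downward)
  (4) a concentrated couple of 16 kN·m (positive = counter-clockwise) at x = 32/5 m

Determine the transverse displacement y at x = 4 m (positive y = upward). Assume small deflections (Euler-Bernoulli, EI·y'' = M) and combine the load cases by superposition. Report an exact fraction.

y(4) = -7031/375000 m

Load 1 — uniform load w=18 kN/m over full span:
  y_1 = -wx²(L-x)²/(24EI) = -18·4²·(16-4)²/(24·100000) = -54/3125 m
Load 2 — point force P=4 kN at a=12 m (b=L-a=4):
  y_2 = -Pb²x²(3aL-(3a+b)x)/(6L³EI)  [x≤a] = -4·4²·4²·(3·12·16-(3·12+4)·4)/(6·16³·100000) = -13/75000 m
Load 3 — triangular load w₀=3 kN/m (0→w₀ over full span):
  y_3 = -w₀x²(L-x)²(x+2L)/(120LEI) = -3·4²·(16-4)²·(4+2·16)/(120·16·100000) = -81/62500 m
Load 4 — applied couple M₀=16 kN·m at a=32/5 m (b=L-a=48/5):
  y_4 = (R_Ax³/6 - M_Ax²/2)/EI  [x≤a] with R_A=36/25, M_A=48/25 = ((36/25)·4³/6 - (48/25)·4²/2)/100000 = 0 m
Superposition: y = Σ y_i = -7031/375000 m ≈ -0.018749 m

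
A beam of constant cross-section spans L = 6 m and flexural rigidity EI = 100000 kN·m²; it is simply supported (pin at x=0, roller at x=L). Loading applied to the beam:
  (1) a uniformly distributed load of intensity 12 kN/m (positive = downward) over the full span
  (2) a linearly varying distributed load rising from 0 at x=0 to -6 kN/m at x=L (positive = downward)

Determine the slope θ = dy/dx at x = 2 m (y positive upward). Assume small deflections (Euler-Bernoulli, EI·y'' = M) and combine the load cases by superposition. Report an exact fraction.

θ(2) = -143/375000 rad

Load 1 — uniform load w=12 kN/m over full span:
  θ_1 = -w(L³-6Lx²+4x³)/(24EI) = -12·(6³-6·6·2²+4·2³)/(24·100000) = -13/25000 rad
Load 2 — triangular load w₀=-6 kN/m (0→w₀ over full span):
  θ_2 = -w₀(7L⁴-30L²x²+15x⁴)/(360LEI) = -(-6)·(7·6⁴-30·6²·2²+15·2⁴)/(360·6·100000) = 13/93750 rad
Superposition: θ = Σ θ_i = -143/375000 rad ≈ -0.000381 rad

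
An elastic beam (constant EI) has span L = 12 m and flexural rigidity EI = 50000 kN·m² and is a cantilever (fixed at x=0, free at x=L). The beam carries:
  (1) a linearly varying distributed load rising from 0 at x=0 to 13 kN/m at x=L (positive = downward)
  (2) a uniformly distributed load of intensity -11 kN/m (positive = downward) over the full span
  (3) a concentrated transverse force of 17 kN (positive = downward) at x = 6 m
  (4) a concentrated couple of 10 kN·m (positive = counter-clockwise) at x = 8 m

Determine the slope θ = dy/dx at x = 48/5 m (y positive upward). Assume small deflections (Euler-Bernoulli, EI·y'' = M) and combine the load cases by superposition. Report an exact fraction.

Load 1 — triangular load w₀=13 kN/m (0→w₀ over full span):
  θ_1 = (w₀Lx²/4-w₀L²x/3-w₀x⁴/(24L))/EI = (13·12·(48/5)²/4-13·12²·(48/5)/3-13·(48/5)⁴/(24·12))/50000 = -108576/1953125 rad
Load 2 — uniform load w=-11 kN/m over full span:
  θ_2 = -wx(x²-3Lx+3L²)/(6EI) = -(-11)·(48/5)·((48/5)²-3·12·(48/5)+3·12²)/(6·50000) = 24552/390625 rad
Load 3 — point force P=17 kN at a=6 m (b=L-a=6):
  θ_3 = -Pa²/(2EI)  [x>a] = -17·6²/(2·50000) = -153/25000 rad
Load 4 — applied couple M₀=10 kN·m at a=8 m (b=L-a=4):
  θ_4 = M₀a/EI  [x>a] = 10·8/50000 = 1/625 rad
Superposition: θ = Σ θ_i = 42847/15625000 rad ≈ 0.002742 rad

θ(48/5) = 42847/15625000 rad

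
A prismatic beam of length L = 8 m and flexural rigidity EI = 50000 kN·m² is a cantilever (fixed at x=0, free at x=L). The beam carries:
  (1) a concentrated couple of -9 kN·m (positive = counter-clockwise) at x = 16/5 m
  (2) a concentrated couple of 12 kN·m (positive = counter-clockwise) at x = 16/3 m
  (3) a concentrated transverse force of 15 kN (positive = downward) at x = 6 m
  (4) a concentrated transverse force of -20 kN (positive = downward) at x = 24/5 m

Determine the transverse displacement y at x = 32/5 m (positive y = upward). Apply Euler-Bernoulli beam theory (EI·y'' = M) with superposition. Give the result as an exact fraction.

y(32/5) = 349/937500 m

Load 1 — applied couple M₀=-9 kN·m at a=16/5 m (b=L-a=24/5):
  y_1 = M₀a(2x-a)/(2EI)  [x>a] = (-9)·(16/5)·(2·(32/5)-(16/5))/(2·50000) = -216/78125 m
Load 2 — applied couple M₀=12 kN·m at a=16/3 m (b=L-a=8/3):
  y_2 = M₀a(2x-a)/(2EI)  [x>a] = 12·(16/3)·(2·(32/5)-(16/3))/(2·50000) = 224/46875 m
Load 3 — point force P=15 kN at a=6 m (b=L-a=2):
  y_3 = -Pa²(3x-a)/(6EI)  [x>a] = -15·6²·(3·(32/5)-6)/(6·50000) = -297/12500 m
Load 4 — point force P=-20 kN at a=24/5 m (b=L-a=16/5):
  y_4 = -Pa²(3x-a)/(6EI)  [x>a] = -(-20)·(24/5)²·(3·(32/5)-(24/5))/(6·50000) = 1728/78125 m
Superposition: y = Σ y_i = 349/937500 m ≈ 0.000372 m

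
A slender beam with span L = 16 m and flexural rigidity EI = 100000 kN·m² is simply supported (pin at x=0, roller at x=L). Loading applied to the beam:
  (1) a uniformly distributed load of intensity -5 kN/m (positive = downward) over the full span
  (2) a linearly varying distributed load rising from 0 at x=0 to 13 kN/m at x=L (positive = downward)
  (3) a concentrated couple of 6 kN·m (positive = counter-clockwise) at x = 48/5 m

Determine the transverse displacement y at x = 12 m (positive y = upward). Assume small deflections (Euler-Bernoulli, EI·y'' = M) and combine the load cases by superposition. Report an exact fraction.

y(12) = -20521/1875000 m

Load 1 — uniform load w=-5 kN/m over full span:
  y_1 = -wx(L³-2Lx²+x³)/(24EI) = -(-5)·12·(16³-2·16·12²+12³)/(24·100000) = 19/625 m
Load 2 — triangular load w₀=13 kN/m (0→w₀ over full span):
  y_2 = -w₀x(7L⁴-10L²x²+3x⁴)/(360LEI) = -13·12·(7·16⁴-10·16²·12²+3·12⁴)/(360·16·100000) = -1547/37500 m
Load 3 — applied couple M₀=6 kN·m at a=48/5 m (b=L-a=32/5):
  y_3 = (M₀x³/(6L)-M₀(x-a)²/2+C₁x)/EI  [x>a] with C₁=M₀(3b²-L²)/(6L)=-208/25 = (6·12³/(6·16)-6·(12-(48/5))²/2+(-208/25)·12)/100000 = -57/625000 m
Superposition: y = Σ y_i = -20521/1875000 m ≈ -0.010945 m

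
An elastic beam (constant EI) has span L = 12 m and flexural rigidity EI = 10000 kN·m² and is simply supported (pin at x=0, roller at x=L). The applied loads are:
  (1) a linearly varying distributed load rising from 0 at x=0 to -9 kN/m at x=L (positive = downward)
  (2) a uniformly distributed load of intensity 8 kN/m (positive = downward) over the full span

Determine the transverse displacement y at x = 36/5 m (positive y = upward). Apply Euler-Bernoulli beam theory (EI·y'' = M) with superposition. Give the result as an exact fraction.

Load 1 — triangular load w₀=-9 kN/m (0→w₀ over full span):
  y_1 = -w₀x(7L⁴-10L²x²+3x⁴)/(360LEI) = -(-9)·(36/5)·(7·12⁴-10·12²·(36/5)²+3·(36/5)⁴)/(360·12·10000) = 1150848/9765625 m
Load 2 — uniform load w=8 kN/m over full span:
  y_2 = -wx(L³-2Lx²+x³)/(24EI) = -8·(36/5)·(12³-2·12·(36/5)²+(36/5)³)/(24·10000) = -80352/390625 m
Superposition: y = Σ y_i = -857952/9765625 m ≈ -0.087854 m

y(36/5) = -857952/9765625 m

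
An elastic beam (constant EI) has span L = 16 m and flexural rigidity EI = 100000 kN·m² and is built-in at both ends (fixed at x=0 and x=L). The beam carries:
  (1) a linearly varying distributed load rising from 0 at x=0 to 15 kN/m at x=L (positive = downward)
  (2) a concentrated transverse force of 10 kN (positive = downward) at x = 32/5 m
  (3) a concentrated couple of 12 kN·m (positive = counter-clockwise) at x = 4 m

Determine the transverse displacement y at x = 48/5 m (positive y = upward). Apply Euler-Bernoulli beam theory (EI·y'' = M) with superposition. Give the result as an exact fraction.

y(48/5) = -394828/29296875 m

Load 1 — triangular load w₀=15 kN/m (0→w₀ over full span):
  y_1 = -w₀x²(L-x)²(x+2L)/(120LEI) = -15·(48/5)²·(16-(48/5))²·((48/5)+2·16)/(120·16·100000) = -119808/9765625 m
Load 2 — point force P=10 kN at a=32/5 m (b=L-a=48/5):
  y_2 = -Pa²(L-x)²(3bL-(3b+a)(L-x))/(6L³EI)  [x>a] = -10·(32/5)²·(16-(48/5))²·(3·(48/5)·16-(3·(48/5)+(32/5))·(16-(48/5)))/(6·16³·100000) = -47104/29296875 m
Load 3 — applied couple M₀=12 kN·m at a=4 m (b=L-a=12):
  y_3 = (R_Ax³/6 - M_Ax²/2 - M₀(x-a)²/2)/EI  [x>a] with R_A=27/32, M_A=-9/4 = ((27/32)·(48/5)³/6 - (-9/4)·(48/5)²/2 - 12·((48/5)-4)²/2)/100000 = 156/390625 m
Superposition: y = Σ y_i = -394828/29296875 m ≈ -0.013477 m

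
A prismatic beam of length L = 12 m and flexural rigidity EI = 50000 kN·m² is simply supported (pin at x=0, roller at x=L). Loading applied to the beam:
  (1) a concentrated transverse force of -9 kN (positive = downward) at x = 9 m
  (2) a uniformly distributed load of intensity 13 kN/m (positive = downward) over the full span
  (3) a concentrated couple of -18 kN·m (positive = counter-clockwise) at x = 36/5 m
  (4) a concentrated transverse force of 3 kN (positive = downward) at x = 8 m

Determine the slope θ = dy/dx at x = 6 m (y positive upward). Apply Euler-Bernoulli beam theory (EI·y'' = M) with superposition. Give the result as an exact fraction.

Load 1 — point force P=-9 kN at a=9 m (b=L-a=3):
  θ_1 = -Pb(L²-b²-3x²)/(6LEI)  [x≤a] = -(-9)·3·(12²-3²-3·6²)/(6·12·50000) = 81/400000 rad
Load 2 — uniform load w=13 kN/m over full span:
  θ_2 = -w(L³-6Lx²+4x³)/(24EI) = -13·(12³-6·12·6²+4·6³)/(24·50000) = 0 rad
Load 3 — applied couple M₀=-18 kN·m at a=36/5 m (b=L-a=24/5):
  θ_3 = (M₀x²/(2L)+C₁)/EI  [x≤a] with C₁=M₀(3b²-L²)/(6L)=468/25 = ((-18)·6²/(2·12)+(468/25))/50000 = -207/1250000 rad
Load 4 — point force P=3 kN at a=8 m (b=L-a=4):
  θ_4 = -Pb(L²-b²-3x²)/(6LEI)  [x≤a] = -3·4·(12²-4²-3·6²)/(6·12·50000) = -1/15000 rad
Superposition: θ = Σ θ_i = -893/30000000 rad ≈ -0.000030 rad

θ(6) = -893/30000000 rad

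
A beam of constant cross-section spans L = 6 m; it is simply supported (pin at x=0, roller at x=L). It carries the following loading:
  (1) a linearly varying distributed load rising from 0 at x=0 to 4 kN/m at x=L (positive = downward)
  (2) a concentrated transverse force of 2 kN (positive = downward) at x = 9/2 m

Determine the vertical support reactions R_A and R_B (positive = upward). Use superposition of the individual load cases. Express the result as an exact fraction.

R_A = 9/2 kN, R_B = 19/2 kN

Load 1 — triangular load w₀=4 kN/m (0→w₀ over full span):
  R_A = w₀L/6 = 4·6/6 = 4 kN
  R_B = w₀L/3 = 4·6/3 = 8 kN
Load 2 — point force P=2 kN at a=9/2 m (b=L-a=3/2):
  R_A = Pb/L = 2·(3/2)/6 = 1/2 kN
  R_B = Pa/L = 2·(9/2)/6 = 3/2 kN
Superposition: R_A = 9/2 kN, R_B = 19/2 kN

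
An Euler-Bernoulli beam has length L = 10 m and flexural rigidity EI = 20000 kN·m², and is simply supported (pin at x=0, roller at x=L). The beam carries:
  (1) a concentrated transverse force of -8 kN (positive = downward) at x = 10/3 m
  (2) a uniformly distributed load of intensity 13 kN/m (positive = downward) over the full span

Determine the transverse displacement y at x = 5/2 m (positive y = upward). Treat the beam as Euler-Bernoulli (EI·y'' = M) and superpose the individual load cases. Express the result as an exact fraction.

y(5/2) = -90947/1658880 m

Load 1 — point force P=-8 kN at a=10/3 m (b=L-a=20/3):
  y_1 = -Pbx(L²-b²-x²)/(6LEI)  [x≤a] = -(-8)·(20/3)·(5/2)·(10²-(20/3)²-(5/2)²)/(6·10·20000) = 71/12960 m
Load 2 — uniform load w=13 kN/m over full span:
  y_2 = -wx(L³-2Lx²+x³)/(24EI) = -13·(5/2)·(10³-2·10·(5/2)²+(5/2)³)/(24·20000) = -247/4096 m
Superposition: y = Σ y_i = -90947/1658880 m ≈ -0.054824 m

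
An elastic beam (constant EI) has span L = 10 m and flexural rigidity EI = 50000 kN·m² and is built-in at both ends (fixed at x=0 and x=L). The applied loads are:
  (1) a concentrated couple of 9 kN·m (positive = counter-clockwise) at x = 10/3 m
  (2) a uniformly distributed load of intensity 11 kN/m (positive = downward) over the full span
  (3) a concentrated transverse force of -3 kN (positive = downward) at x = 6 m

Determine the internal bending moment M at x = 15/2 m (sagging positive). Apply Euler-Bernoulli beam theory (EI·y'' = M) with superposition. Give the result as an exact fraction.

M(15/2) = 6551/600 kN·m

Load 1 — applied couple M₀=9 kN·m at a=10/3 m (b=L-a=20/3):
  M_1 = R_Ax - M_A - M₀  [x>a] with R_A=6/5, M_A=0 = (6/5)·(15/2) - 0 - 9 = 0 kN·m
Load 2 — uniform load w=11 kN/m over full span:
  M_2 = wLx/2 - wL²/12 - wx²/2 = 11·10·(15/2)/2 - 11·10²/12 - 11·(15/2)²/2 = 275/24 kN·m
Load 3 — point force P=-3 kN at a=6 m (b=L-a=4):
  M_3 = Pa²(a+3b)(L-x)/L³ - Pa²b/L²  [x>a] = (-3)·6²·(6+3·4)·(10-(15/2))/10³ - (-3)·6²·4/10² = -27/50 kN·m
Superposition: M = Σ M_i = 6551/600 kN·m ≈ 10.918333 kN·m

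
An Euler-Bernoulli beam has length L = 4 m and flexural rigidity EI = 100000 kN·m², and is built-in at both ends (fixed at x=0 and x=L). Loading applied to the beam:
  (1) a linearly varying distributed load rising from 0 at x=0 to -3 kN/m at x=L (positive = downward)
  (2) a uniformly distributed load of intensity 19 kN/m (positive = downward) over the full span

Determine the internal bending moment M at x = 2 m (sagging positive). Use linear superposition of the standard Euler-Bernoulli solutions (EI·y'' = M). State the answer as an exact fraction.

M(2) = 35/3 kN·m

Load 1 — triangular load w₀=-3 kN/m (0→w₀ over full span):
  M_1 = 3w₀Lx/20 - w₀L²/30 - w₀x³/(6L) = 3·(-3)·4·2/20 - (-3)·4²/30 - (-3)·2³/(6·4) = -1 kN·m
Load 2 — uniform load w=19 kN/m over full span:
  M_2 = wLx/2 - wL²/12 - wx²/2 = 19·4·2/2 - 19·4²/12 - 19·2²/2 = 38/3 kN·m
Superposition: M = Σ M_i = 35/3 kN·m ≈ 11.666667 kN·m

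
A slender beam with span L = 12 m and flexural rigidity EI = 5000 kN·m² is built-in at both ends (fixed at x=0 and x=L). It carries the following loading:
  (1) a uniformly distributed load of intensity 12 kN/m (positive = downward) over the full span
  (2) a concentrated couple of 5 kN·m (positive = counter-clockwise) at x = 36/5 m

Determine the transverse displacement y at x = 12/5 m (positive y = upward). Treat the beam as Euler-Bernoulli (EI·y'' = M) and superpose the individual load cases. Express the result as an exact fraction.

y(12/5) = -20988/390625 m

Load 1 — uniform load w=12 kN/m over full span:
  y_1 = -wx²(L-x)²/(24EI) = -12·(12/5)²·(12-(12/5))²/(24·5000) = -20736/390625 m
Load 2 — applied couple M₀=5 kN·m at a=36/5 m (b=L-a=24/5):
  y_2 = (R_Ax³/6 - M_Ax²/2)/EI  [x≤a] with R_A=3/5, M_A=8/5 = ((3/5)·(12/5)³/6 - (8/5)·(12/5)²/2)/5000 = -252/390625 m
Superposition: y = Σ y_i = -20988/390625 m ≈ -0.053729 m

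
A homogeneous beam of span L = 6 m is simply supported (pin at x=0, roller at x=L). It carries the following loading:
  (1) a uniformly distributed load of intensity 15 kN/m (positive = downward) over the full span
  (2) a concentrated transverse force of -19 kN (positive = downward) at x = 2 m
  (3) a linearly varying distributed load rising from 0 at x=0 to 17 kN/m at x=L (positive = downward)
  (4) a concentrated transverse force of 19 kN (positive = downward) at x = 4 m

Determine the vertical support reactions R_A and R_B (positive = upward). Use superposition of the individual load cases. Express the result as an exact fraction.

R_A = 167/3 kN, R_B = 256/3 kN

Load 1 — uniform load w=15 kN/m over full span:
  R_A = wL/2 = 15·6/2 = 45 kN
  R_B = wL/2 = 15·6/2 = 45 kN
Load 2 — point force P=-19 kN at a=2 m (b=L-a=4):
  R_A = Pb/L = (-19)·4/6 = -38/3 kN
  R_B = Pa/L = (-19)·2/6 = -19/3 kN
Load 3 — triangular load w₀=17 kN/m (0→w₀ over full span):
  R_A = w₀L/6 = 17·6/6 = 17 kN
  R_B = w₀L/3 = 17·6/3 = 34 kN
Load 4 — point force P=19 kN at a=4 m (b=L-a=2):
  R_A = Pb/L = 19·2/6 = 19/3 kN
  R_B = Pa/L = 19·4/6 = 38/3 kN
Superposition: R_A = 167/3 kN, R_B = 256/3 kN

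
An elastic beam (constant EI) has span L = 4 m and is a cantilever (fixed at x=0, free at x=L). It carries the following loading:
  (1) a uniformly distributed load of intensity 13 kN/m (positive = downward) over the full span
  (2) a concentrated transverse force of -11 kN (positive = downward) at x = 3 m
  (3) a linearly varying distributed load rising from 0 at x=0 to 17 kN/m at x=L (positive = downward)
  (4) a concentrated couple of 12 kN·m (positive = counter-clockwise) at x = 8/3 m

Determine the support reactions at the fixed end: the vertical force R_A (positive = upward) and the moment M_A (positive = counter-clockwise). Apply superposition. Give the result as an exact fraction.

R_A = 75 kN, M_A = 449/3 kN·m

Load 1 — uniform load w=13 kN/m over full span:
  R_A = wL = 13·4 = 52 kN
  M_A = wL²/2 = 13·4²/2 = 104 kN·m
Load 2 — point force P=-11 kN at a=3 m (b=L-a=1):
  R_A = P = (-11) = -11 kN
  M_A = Pa = (-11)·3 = -33 kN·m
Load 3 — triangular load w₀=17 kN/m (0→w₀ over full span):
  R_A = w₀L/2 = 17·4/2 = 34 kN
  M_A = w₀L²/3 = 17·4²/3 = 272/3 kN·m
Load 4 — applied couple M₀=12 kN·m at a=8/3 m (b=L-a=4/3):
  R_A = 0 kN
  M_A = -M₀ = -12 kN·m
Superposition: R_A = 75 kN, M_A = 449/3 kN·m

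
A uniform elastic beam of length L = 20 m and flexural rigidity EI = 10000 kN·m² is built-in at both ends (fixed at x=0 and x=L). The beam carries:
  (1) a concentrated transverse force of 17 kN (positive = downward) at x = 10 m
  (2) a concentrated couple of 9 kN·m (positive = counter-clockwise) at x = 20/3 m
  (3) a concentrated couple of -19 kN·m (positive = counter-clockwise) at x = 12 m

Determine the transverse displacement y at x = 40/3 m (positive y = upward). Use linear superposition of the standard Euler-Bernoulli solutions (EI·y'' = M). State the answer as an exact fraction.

Load 1 — point force P=17 kN at a=10 m (b=L-a=10):
  y_1 = -Pa²(L-x)²(3bL-(3b+a)(L-x))/(6L³EI)  [x>a] = -17·10²·(20-(40/3))²·(3·10·20-(3·10+10)·(20-(40/3)))/(6·20³·10000) = -17/324 m
Load 2 — applied couple M₀=9 kN·m at a=20/3 m (b=L-a=40/3):
  y_2 = (R_Ax³/6 - M_Ax²/2 - M₀(x-a)²/2)/EI  [x>a] with R_A=3/5, M_A=0 = ((3/5)·(40/3)³/6 - 0·(40/3)²/2 - 9·((40/3)-(20/3))²/2)/10000 = 1/270 m
Load 3 — applied couple M₀=-19 kN·m at a=12 m (b=L-a=8):
  y_3 = (R_Ax³/6 - M_Ax²/2 - M₀(x-a)²/2)/EI  [x>a] with R_A=-171/125, M_A=-152/25 = ((-171/125)·(40/3)³/6 - (-152/25)·(40/3)²/2 - (-19)·((40/3)-12)²/2)/10000 = 19/11250 m
Superposition: y = Σ y_i = -9533/202500 m ≈ -0.047077 m

y(40/3) = -9533/202500 m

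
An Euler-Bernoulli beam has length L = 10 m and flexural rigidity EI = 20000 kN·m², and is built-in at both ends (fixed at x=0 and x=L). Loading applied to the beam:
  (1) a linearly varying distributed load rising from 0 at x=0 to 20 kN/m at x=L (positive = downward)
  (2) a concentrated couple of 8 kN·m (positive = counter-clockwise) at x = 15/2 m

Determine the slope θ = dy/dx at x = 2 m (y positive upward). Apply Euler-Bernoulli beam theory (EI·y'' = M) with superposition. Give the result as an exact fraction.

Load 1 — triangular load w₀=20 kN/m (0→w₀ over full span):
  θ_1 = -w₀(2x(L-x)(L-2x)(x+2L)+x²(L-x)²)/(120LEI) = -20·(2·2·(10-2)·(10-2·2)·(2+2·10)+2²·(10-2)²)/(120·10·20000) = -7/1875 rad
Load 2 — applied couple M₀=8 kN·m at a=15/2 m (b=L-a=5/2):
  θ_2 = (R_Ax²/2 - M_Ax)/EI  [x≤a] with R_A=9/10, M_A=5/2 = ((9/10)·2²/2 - (5/2)·2)/20000 = -1/6250 rad
Superposition: θ = Σ θ_i = -73/18750 rad ≈ -0.003893 rad

θ(2) = -73/18750 rad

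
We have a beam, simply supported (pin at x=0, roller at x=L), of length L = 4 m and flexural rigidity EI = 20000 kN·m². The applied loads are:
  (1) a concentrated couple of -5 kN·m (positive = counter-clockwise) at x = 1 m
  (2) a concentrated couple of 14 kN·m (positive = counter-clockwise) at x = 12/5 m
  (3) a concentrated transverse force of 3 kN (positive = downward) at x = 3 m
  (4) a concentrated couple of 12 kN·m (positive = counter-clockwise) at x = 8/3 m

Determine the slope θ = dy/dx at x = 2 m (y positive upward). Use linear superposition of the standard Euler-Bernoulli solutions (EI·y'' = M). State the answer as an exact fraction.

Load 1 — applied couple M₀=-5 kN·m at a=1 m (b=L-a=3):
  θ_1 = (M₀x²/(2L)-M₀(x-a)+C₁)/EI  [x>a] with C₁=M₀(3b²-L²)/(6L)=-55/24 = ((-5)·2²/(2·4)-(-5)·(2-1)+(-55/24))/20000 = 1/96000 rad
Load 2 — applied couple M₀=14 kN·m at a=12/5 m (b=L-a=8/5):
  θ_2 = (M₀x²/(2L)+C₁)/EI  [x≤a] with C₁=M₀(3b²-L²)/(6L)=-364/75 = (14·2²/(2·4)+(-364/75))/20000 = 161/1500000 rad
Load 3 — point force P=3 kN at a=3 m (b=L-a=1):
  θ_3 = -Pb(L²-b²-3x²)/(6LEI)  [x≤a] = -3·1·(4²-1²-3·2²)/(6·4·20000) = -3/160000 rad
Load 4 — applied couple M₀=12 kN·m at a=8/3 m (b=L-a=4/3):
  θ_4 = (M₀x²/(2L)+C₁)/EI  [x≤a] with C₁=M₀(3b²-L²)/(6L)=-16/3 = (12·2²/(2·4)+(-16/3))/20000 = 1/30000 rad
Superposition: θ = Σ θ_i = 397/3000000 rad ≈ 0.000132 rad

θ(2) = 397/3000000 rad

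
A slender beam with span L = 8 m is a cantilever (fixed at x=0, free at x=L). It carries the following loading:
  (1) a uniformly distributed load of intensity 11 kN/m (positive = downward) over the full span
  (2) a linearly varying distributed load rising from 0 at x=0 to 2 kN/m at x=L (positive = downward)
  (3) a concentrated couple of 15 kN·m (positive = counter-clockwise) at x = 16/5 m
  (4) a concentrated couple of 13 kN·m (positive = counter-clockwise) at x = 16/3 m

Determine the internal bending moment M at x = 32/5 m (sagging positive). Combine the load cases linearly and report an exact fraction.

Load 1 — uniform load w=11 kN/m over full span:
  M_1 = -w(L-x)²/2 = -11·(8-(32/5))²/2 = -352/25 kN·m
Load 2 — triangular load w₀=2 kN/m (0→w₀ over full span):
  M_2 = w₀Lx/2 - w₀L²/3 - w₀x³/(6L) = 2·8·(32/5)/2 - 2·8²/3 - 2·(32/5)³/(6·8) = -896/375 kN·m
Load 3 — applied couple M₀=15 kN·m at a=16/5 m (b=L-a=24/5):
  M_3 = 0  [x>a] = 0 kN·m
Load 4 — applied couple M₀=13 kN·m at a=16/3 m (b=L-a=8/3):
  M_4 = 0  [x>a] = 0 kN·m
Superposition: M = Σ M_i = -6176/375 kN·m ≈ -16.469333 kN·m

M(32/5) = -6176/375 kN·m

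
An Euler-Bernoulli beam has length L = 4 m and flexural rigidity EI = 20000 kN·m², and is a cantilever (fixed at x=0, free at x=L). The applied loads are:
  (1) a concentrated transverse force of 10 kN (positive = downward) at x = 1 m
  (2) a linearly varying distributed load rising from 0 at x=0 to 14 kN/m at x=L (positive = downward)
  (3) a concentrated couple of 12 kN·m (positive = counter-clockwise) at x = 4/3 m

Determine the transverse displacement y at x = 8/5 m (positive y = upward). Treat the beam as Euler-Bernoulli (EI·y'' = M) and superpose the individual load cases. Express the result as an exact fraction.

y(8/5) = -3195211/937500000 m

Load 1 — point force P=10 kN at a=1 m (b=L-a=3):
  y_1 = -Pa²(3x-a)/(6EI)  [x>a] = -10·1²·(3·(8/5)-1)/(6·20000) = -19/60000 m
Load 2 — triangular load w₀=14 kN/m (0→w₀ over full span):
  y_2 = (w₀Lx³/12-w₀L²x²/6-w₀x⁵/(120L))/EI = (14·4·(8/5)³/12-14·4²·(8/5)²/6-14·(8/5)⁵/(120·4))/20000 = -112448/29296875 m
Load 3 — applied couple M₀=12 kN·m at a=4/3 m (b=L-a=8/3):
  y_3 = M₀a(2x-a)/(2EI)  [x>a] = 12·(4/3)·(2·(8/5)-(4/3))/(2·20000) = 7/9375 m
Superposition: y = Σ y_i = -3195211/937500000 m ≈ -0.003408 m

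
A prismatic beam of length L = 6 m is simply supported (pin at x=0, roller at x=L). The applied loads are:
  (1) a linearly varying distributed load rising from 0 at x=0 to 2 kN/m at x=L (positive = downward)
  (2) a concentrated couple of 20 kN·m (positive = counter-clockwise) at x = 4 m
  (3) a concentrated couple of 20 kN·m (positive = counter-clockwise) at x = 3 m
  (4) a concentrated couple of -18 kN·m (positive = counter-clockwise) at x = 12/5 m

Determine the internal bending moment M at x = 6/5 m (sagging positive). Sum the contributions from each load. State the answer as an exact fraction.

M(6/5) = 838/125 kN·m

Load 1 — triangular load w₀=2 kN/m (0→w₀ over full span):
  M_1 = w₀Lx/6 - w₀x³/(6L) = 2·6·(6/5)/6 - 2·(6/5)³/(6·6) = 288/125 kN·m
Load 2 — applied couple M₀=20 kN·m at a=4 m (b=L-a=2):
  M_2 = M₀x/L  [x≤a] = 20·(6/5)/6 = 4 kN·m
Load 3 — applied couple M₀=20 kN·m at a=3 m (b=L-a=3):
  M_3 = M₀x/L  [x≤a] = 20·(6/5)/6 = 4 kN·m
Load 4 — applied couple M₀=-18 kN·m at a=12/5 m (b=L-a=18/5):
  M_4 = M₀x/L  [x≤a] = (-18)·(6/5)/6 = -18/5 kN·m
Superposition: M = Σ M_i = 838/125 kN·m ≈ 6.704000 kN·m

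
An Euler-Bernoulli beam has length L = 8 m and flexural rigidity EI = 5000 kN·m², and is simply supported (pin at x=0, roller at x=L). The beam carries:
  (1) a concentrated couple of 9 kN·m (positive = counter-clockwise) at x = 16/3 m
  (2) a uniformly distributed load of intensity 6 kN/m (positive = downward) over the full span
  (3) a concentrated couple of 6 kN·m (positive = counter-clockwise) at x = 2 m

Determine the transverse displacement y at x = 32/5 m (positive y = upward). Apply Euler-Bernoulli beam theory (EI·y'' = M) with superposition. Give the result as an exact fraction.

Load 1 — applied couple M₀=9 kN·m at a=16/3 m (b=L-a=8/3):
  y_1 = (M₀x³/(6L)-M₀(x-a)²/2+C₁x)/EI  [x>a] with C₁=M₀(3b²-L²)/(6L)=-8 = (9·(32/5)³/(6·8)-9·((32/5)-(16/3))²/2+(-8)·(32/5))/5000 = -112/78125 m
Load 2 — uniform load w=6 kN/m over full span:
  y_2 = -wx(L³-2Lx²+x³)/(24EI) = -6·(32/5)·(8³-2·8·(32/5)²+(32/5)³)/(24·5000) = -14848/390625 m
Load 3 — applied couple M₀=6 kN·m at a=2 m (b=L-a=6):
  y_3 = (M₀x³/(6L)-M₀(x-a)²/2+C₁x)/EI  [x>a] with C₁=M₀(3b²-L²)/(6L)=11/2 = (6·(32/5)³/(6·8)-6·((32/5)-2)²/2+(11/2)·(32/5))/5000 = 309/156250 m
Superposition: y = Σ y_i = -29271/781250 m ≈ -0.037467 m

y(32/5) = -29271/781250 m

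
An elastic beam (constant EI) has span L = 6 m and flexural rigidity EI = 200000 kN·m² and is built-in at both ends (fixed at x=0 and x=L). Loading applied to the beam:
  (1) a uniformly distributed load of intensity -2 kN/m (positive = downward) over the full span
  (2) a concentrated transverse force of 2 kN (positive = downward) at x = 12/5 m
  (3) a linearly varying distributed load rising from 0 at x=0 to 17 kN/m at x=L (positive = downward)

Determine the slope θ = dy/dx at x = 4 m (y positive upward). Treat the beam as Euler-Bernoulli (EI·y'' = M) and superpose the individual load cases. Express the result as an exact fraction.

θ(4) = 2477/56250000 rad

Load 1 — uniform load w=-2 kN/m over full span:
  θ_1 = -wx(L-x)(L-2x)/(12EI) = -(-2)·4·(6-4)·(6-2·4)/(12·200000) = -1/75000 rad
Load 2 — point force P=2 kN at a=12/5 m (b=L-a=18/5):
  θ_2 = Pa²(L-x)(2bL-(3b+a)(L-x))/(2L³EI)  [x>a] = 2·(12/5)²·(6-4)·(2·(18/5)·6-(3·(18/5)+(12/5))·(6-4))/(2·6³·200000) = 7/1562500 rad
Load 3 — triangular load w₀=17 kN/m (0→w₀ over full span):
  θ_3 = -w₀(2x(L-x)(L-2x)(x+2L)+x²(L-x)²)/(120LEI) = -17·(2·4·(6-4)·(6-2·4)·(4+2·6)+4²·(6-4)²)/(120·6·200000) = 119/2250000 rad
Superposition: θ = Σ θ_i = 2477/56250000 rad ≈ 0.000044 rad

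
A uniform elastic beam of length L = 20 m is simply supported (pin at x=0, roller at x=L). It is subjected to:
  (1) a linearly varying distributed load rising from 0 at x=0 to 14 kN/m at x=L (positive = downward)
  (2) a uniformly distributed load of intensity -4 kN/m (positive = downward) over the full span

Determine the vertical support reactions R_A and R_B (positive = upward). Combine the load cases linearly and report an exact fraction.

Load 1 — triangular load w₀=14 kN/m (0→w₀ over full span):
  R_A = w₀L/6 = 14·20/6 = 140/3 kN
  R_B = w₀L/3 = 14·20/3 = 280/3 kN
Load 2 — uniform load w=-4 kN/m over full span:
  R_A = wL/2 = (-4)·20/2 = -40 kN
  R_B = wL/2 = (-4)·20/2 = -40 kN
Superposition: R_A = 20/3 kN, R_B = 160/3 kN

R_A = 20/3 kN, R_B = 160/3 kN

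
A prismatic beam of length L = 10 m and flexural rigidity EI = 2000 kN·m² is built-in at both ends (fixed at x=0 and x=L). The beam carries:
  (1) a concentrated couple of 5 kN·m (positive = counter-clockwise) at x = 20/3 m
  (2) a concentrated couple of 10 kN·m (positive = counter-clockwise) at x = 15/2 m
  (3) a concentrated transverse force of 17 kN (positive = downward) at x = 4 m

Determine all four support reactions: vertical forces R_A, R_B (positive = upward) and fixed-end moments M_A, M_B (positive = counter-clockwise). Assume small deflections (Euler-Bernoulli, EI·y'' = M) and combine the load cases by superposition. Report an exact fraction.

Load 1 — applied couple M₀=5 kN·m at a=20/3 m (b=L-a=10/3):
  R_A = 6M₀ab/L³ = 6·5·(20/3)·(10/3)/10³ = 2/3 kN
  M_A = M₀b(2a-b)/L² = 5·(10/3)·(2·(20/3)-(10/3))/10² = 5/3 kN·m
  R_B = -6M₀ab/L³ = -6·5·(20/3)·(10/3)/10³ = -2/3 kN
  M_B = M₀a(2b-a)/L² = 5·(20/3)·(2·(10/3)-(20/3))/10² = 0 kN·m
Load 2 — applied couple M₀=10 kN·m at a=15/2 m (b=L-a=5/2):
  R_A = 6M₀ab/L³ = 6·10·(15/2)·(5/2)/10³ = 9/8 kN
  M_A = M₀b(2a-b)/L² = 10·(5/2)·(2·(15/2)-(5/2))/10² = 25/8 kN·m
  R_B = -6M₀ab/L³ = -6·10·(15/2)·(5/2)/10³ = -9/8 kN
  M_B = M₀a(2b-a)/L² = 10·(15/2)·(2·(5/2)-(15/2))/10² = -15/8 kN·m
Load 3 — point force P=17 kN at a=4 m (b=L-a=6):
  R_A = Pb²(3a+b)/L³ = 17·6²·(3·4+6)/10³ = 1377/125 kN
  M_A = Pab²/L² = 17·4·6²/10² = 612/25 kN·m
  R_B = Pa²(a+3b)/L³ = 17·4²·(4+3·6)/10³ = 748/125 kN
  M_B = -Pa²b/L² = -17·4²·6/10² = -408/25 kN·m
Superposition: R_A = 38423/3000 kN, M_A = 17563/600 kN·m, R_B = 12577/3000 kN, M_B = -3639/200 kN·m

R_A = 38423/3000 kN, M_A = 17563/600 kN·m, R_B = 12577/3000 kN, M_B = -3639/200 kN·m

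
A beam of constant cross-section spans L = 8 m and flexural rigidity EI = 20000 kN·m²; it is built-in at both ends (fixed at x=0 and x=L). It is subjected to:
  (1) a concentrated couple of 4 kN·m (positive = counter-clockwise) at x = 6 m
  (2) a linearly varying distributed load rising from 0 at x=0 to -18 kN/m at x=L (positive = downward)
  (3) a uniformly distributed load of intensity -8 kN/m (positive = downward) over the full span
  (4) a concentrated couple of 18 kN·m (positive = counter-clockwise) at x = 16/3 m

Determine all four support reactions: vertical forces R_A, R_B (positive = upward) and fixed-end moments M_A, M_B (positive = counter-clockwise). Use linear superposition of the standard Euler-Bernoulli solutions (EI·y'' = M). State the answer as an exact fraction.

Load 1 — applied couple M₀=4 kN·m at a=6 m (b=L-a=2):
  R_A = 6M₀ab/L³ = 6·4·6·2/8³ = 9/16 kN
  M_A = M₀b(2a-b)/L² = 4·2·(2·6-2)/8² = 5/4 kN·m
  R_B = -6M₀ab/L³ = -6·4·6·2/8³ = -9/16 kN
  M_B = M₀a(2b-a)/L² = 4·6·(2·2-6)/8² = -3/4 kN·m
Load 2 — triangular load w₀=-18 kN/m (0→w₀ over full span):
  R_A = 3w₀L/20 = 3·(-18)·8/20 = -108/5 kN
  M_A = w₀L²/30 = (-18)·8²/30 = -192/5 kN·m
  R_B = 7w₀L/20 = 7·(-18)·8/20 = -252/5 kN
  M_B = -w₀L²/20 = -(-18)·8²/20 = 288/5 kN·m
Load 3 — uniform load w=-8 kN/m over full span:
  R_A = wL/2 = (-8)·8/2 = -32 kN
  M_A = wL²/12 = (-8)·8²/12 = -128/3 kN·m
  R_B = wL/2 = (-8)·8/2 = -32 kN
  M_B = -wL²/12 = -(-8)·8²/12 = 128/3 kN·m
Load 4 — applied couple M₀=18 kN·m at a=16/3 m (b=L-a=8/3):
  R_A = 6M₀ab/L³ = 6·18·(16/3)·(8/3)/8³ = 3 kN
  M_A = M₀b(2a-b)/L² = 18·(8/3)·(2·(16/3)-(8/3))/8² = 6 kN·m
  R_B = -6M₀ab/L³ = -6·18·(16/3)·(8/3)/8³ = -3 kN
  M_B = M₀a(2b-a)/L² = 18·(16/3)·(2·(8/3)-(16/3))/8² = 0 kN·m
Superposition: R_A = -4003/80 kN, M_A = -4429/60 kN·m, R_B = -6877/80 kN, M_B = 5971/60 kN·m

R_A = -4003/80 kN, M_A = -4429/60 kN·m, R_B = -6877/80 kN, M_B = 5971/60 kN·m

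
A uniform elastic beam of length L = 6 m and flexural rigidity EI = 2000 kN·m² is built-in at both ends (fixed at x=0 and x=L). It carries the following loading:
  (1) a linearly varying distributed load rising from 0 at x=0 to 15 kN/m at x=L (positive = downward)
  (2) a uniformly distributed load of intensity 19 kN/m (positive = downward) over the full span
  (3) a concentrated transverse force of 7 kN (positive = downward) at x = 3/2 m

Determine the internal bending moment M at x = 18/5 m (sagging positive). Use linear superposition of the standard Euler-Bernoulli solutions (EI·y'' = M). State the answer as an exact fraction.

M(18/5) = 29517/800 kN·m

Load 1 — triangular load w₀=15 kN/m (0→w₀ over full span):
  M_1 = 3w₀Lx/20 - w₀L²/30 - w₀x³/(6L) = 3·15·6·(18/5)/20 - 15·6²/30 - 15·(18/5)³/(6·6) = 279/25 kN·m
Load 2 — uniform load w=19 kN/m over full span:
  M_2 = wLx/2 - wL²/12 - wx²/2 = 19·6·(18/5)/2 - 19·6²/12 - 19·(18/5)²/2 = 627/25 kN·m
Load 3 — point force P=7 kN at a=3/2 m (b=L-a=9/2):
  M_3 = Pa²(a+3b)(L-x)/L³ - Pa²b/L²  [x>a] = 7·(3/2)²·((3/2)+3·(9/2))·(6-(18/5))/6³ - 7·(3/2)²·(9/2)/6² = 21/32 kN·m
Superposition: M = Σ M_i = 29517/800 kN·m ≈ 36.896250 kN·m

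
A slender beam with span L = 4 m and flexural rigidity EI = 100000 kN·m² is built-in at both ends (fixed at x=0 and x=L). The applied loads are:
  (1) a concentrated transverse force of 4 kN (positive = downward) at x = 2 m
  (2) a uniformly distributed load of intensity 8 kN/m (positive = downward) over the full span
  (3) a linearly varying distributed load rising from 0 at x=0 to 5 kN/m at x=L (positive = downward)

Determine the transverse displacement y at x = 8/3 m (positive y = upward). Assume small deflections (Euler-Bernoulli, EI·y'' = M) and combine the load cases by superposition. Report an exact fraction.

y(8/3) = -301/4556250 m

Load 1 — point force P=4 kN at a=2 m (b=L-a=2):
  y_1 = -Pa²(L-x)²(3bL-(3b+a)(L-x))/(6L³EI)  [x>a] = -4·2²·(4-(8/3))²·(3·2·4-(3·2+2)·(4-(8/3)))/(6·4³·100000) = -1/101250 m
Load 2 — uniform load w=8 kN/m over full span:
  y_2 = -wx²(L-x)²/(24EI) = -8·(8/3)²·(4-(8/3))²/(24·100000) = -32/759375 m
Load 3 — triangular load w₀=5 kN/m (0→w₀ over full span):
  y_3 = -w₀x²(L-x)²(x+2L)/(120LEI) = -5·(8/3)²·(4-(8/3))²·((8/3)+2·4)/(120·4·100000) = -32/2278125 m
Superposition: y = Σ y_i = -301/4556250 m ≈ -0.000066 m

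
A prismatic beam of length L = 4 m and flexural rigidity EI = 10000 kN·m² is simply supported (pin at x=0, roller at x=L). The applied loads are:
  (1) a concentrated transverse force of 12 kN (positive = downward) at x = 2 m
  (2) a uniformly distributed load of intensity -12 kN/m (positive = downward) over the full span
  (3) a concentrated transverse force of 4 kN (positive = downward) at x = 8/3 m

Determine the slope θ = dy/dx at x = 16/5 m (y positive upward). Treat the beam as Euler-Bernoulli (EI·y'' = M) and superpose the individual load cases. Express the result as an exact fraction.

Load 1 — point force P=12 kN at a=2 m (b=L-a=2):
  θ_1 = -Pa(2L²-6Lx+3x²+a²)/(6LEI)  [x>a] = -12·2·(2·4²-6·4·(16/5)+3·(16/5)²+2²)/(6·4·10000) = 63/62500 rad
Load 2 — uniform load w=-12 kN/m over full span:
  θ_2 = -w(L³-6Lx²+4x³)/(24EI) = -(-12)·(4³-6·4·(16/5)²+4·(16/5)³)/(24·10000) = -198/78125 rad
Load 3 — point force P=4 kN at a=8/3 m (b=L-a=4/3):
  θ_3 = -Pa(2L²-6Lx+3x²+a²)/(6LEI)  [x>a] = -4·(8/3)·(2·4²-6·4·(16/5)+3·(16/5)²+(8/3)²)/(6·4·10000) = 392/1265625 rad
Superposition: θ = Σ θ_i = -30797/25312500 rad ≈ -0.001217 rad

θ(16/5) = -30797/25312500 rad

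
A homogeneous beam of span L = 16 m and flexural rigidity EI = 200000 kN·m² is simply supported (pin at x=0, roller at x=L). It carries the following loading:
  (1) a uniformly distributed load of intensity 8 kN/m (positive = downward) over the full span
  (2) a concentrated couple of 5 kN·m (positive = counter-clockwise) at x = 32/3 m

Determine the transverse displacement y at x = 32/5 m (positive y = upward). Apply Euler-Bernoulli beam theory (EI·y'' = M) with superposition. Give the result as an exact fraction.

y(32/5) = -575192/17578125 m

Load 1 — uniform load w=8 kN/m over full span:
  y_1 = -wx(L³-2Lx²+x³)/(24EI) = -8·(32/5)·(16³-2·16·(32/5)²+(32/5)³)/(24·200000) = -63488/1953125 m
Load 2 — applied couple M₀=5 kN·m at a=32/3 m (b=L-a=16/3):
  y_2 = (M₀x³/(6L)+C₁x)/EI  [x≤a] with C₁=M₀(3b²-L²)/(6L)=-80/9 = (5·(32/5)³/(6·16)+(-80/9)·(32/5))/200000 = -152/703125 m
Superposition: y = Σ y_i = -575192/17578125 m ≈ -0.032722 m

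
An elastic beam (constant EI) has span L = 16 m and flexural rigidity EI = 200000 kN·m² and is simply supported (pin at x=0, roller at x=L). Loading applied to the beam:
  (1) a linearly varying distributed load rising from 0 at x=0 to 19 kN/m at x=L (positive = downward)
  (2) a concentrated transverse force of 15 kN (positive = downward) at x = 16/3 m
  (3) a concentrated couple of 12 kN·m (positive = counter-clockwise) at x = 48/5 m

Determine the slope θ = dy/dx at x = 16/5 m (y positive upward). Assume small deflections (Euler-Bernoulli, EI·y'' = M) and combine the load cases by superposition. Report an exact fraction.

Load 1 — triangular load w₀=19 kN/m (0→w₀ over full span):
  θ_1 = -w₀(7L⁴-30L²x²+15x⁴)/(360LEI) = -19·(7·16⁴-30·16²·(16/5)²+15·(16/5)⁴)/(360·16·200000) = -110656/17578125 rad
Load 2 — point force P=15 kN at a=16/3 m (b=L-a=32/3):
  θ_2 = -Pb(L²-b²-3x²)/(6LEI)  [x≤a] = -15·(32/3)·(16²-(32/3)²-3·(16/5)²)/(6·16·200000) = -392/421875 rad
Load 3 — applied couple M₀=12 kN·m at a=48/5 m (b=L-a=32/5):
  θ_3 = (M₀x²/(2L)+C₁)/EI  [x≤a] with C₁=M₀(3b²-L²)/(6L)=-416/25 = (12·(16/5)²/(2·16)+(-416/25))/200000 = -1/15625 rad
Superposition: θ = Σ θ_i = -384343/52734375 rad ≈ -0.007288 rad

θ(16/5) = -384343/52734375 rad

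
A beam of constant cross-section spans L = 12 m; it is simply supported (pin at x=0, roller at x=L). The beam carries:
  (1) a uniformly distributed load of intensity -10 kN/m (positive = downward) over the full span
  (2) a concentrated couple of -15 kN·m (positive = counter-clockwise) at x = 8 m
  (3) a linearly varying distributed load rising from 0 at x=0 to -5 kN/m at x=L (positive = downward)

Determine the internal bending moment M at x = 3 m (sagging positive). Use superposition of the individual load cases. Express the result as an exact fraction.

Load 1 — uniform load w=-10 kN/m over full span:
  M_1 = wx(L-x)/2 = (-10)·3·(12-3)/2 = -135 kN·m
Load 2 — applied couple M₀=-15 kN·m at a=8 m (b=L-a=4):
  M_2 = M₀x/L  [x≤a] = (-15)·3/12 = -15/4 kN·m
Load 3 — triangular load w₀=-5 kN/m (0→w₀ over full span):
  M_3 = w₀Lx/6 - w₀x³/(6L) = (-5)·12·3/6 - (-5)·3³/(6·12) = -225/8 kN·m
Superposition: M = Σ M_i = -1335/8 kN·m ≈ -166.875000 kN·m

M(3) = -1335/8 kN·m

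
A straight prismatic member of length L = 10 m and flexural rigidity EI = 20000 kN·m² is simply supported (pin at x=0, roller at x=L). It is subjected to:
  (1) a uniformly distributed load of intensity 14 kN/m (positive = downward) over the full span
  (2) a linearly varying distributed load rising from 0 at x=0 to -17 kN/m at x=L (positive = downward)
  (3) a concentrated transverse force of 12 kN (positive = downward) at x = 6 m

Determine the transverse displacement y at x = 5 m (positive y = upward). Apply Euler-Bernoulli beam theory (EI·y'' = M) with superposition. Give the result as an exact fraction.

y(5) = -45703/960000 m

Load 1 — uniform load w=14 kN/m over full span:
  y_1 = -wx(L³-2Lx²+x³)/(24EI) = -14·5·(10³-2·10·5²+5³)/(24·20000) = -35/384 m
Load 2 — triangular load w₀=-17 kN/m (0→w₀ over full span):
  y_2 = -w₀x(7L⁴-10L²x²+3x⁴)/(360LEI) = -(-17)·5·(7·10⁴-10·10²·5²+3·5⁴)/(360·10·20000) = 85/1536 m
Load 3 — point force P=12 kN at a=6 m (b=L-a=4):
  y_3 = -Pbx(L²-b²-x²)/(6LEI)  [x≤a] = -12·4·5·(10²-4²-5²)/(6·10·20000) = -59/5000 m
Superposition: y = Σ y_i = -45703/960000 m ≈ -0.047607 m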